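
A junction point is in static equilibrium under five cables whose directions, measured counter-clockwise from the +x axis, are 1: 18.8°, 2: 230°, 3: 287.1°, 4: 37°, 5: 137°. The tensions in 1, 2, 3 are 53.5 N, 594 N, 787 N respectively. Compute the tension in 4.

Resolve: ΣF_x = 53.5 cos 18.8° + 594 cos 230° + 787 cos 287.1° + T_4 cos 37° + T_5 cos 137° = 0.
        ΣF_y = 53.5 sin 18.8° + 594 sin 230° + 787 sin 287.1° + T_4 sin 37° + T_5 sin 137° = 0.
The known terms sum to (-99.76, -1190) N, so 0.7986 T_4 − 0.7314 T_5 = 99.76 and 0.6018 T_4 + 0.6820 T_5 = 1190.
Solving simultaneously: T_4 = 952.8 N, T_5 = 904.1 N.

T_4 ≈ 953 N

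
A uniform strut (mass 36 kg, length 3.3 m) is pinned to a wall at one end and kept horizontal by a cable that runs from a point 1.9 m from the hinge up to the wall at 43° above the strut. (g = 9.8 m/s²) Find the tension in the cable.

T ≈ 449 N

Take torques about the hinge: T sin 43° · 1.9 = 36×9.8×1.65 = 582.12 N·m.
So T = 582.12 / (0.6820 × 1.9) = 449.24 N.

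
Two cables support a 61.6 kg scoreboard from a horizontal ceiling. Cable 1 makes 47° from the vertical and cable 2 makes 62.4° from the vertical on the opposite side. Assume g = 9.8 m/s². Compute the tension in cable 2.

Angles from the horizontal: cable 1 is 90° − 47° = 43°, cable 2 is 90° − 62.4° = 27.6°.
Weight W = 61.6 × 9.8 = 603.7 N acts straight down.
Horizontal: T_1 cos 43° = T_2 cos 27.6°  →  T_1 = 1.212 T_2.
Vertical: T_1 sin 43° + T_2 sin 27.6° = 603.7.
Substituting the horizontal relation into the vertical equation gives 1.29 T_2 = 603.7, so T_2 = 468.1 N.

T_2 ≈ 468 N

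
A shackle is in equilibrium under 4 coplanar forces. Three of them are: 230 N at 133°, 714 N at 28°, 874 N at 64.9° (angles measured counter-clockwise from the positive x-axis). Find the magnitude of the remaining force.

F ≈ 1550 N

Sum the known components: ΣF_x = 844.3 N, ΣF_y = 1295 N.
For equilibrium the remaining force must supply (−ΣF_x, −ΣF_y) = (-844.3, -1295) N.
Magnitude = √((-844.3)² + (-1295)²) = 1546 N; direction = atan2(-1295, -844.3) = 236.9°.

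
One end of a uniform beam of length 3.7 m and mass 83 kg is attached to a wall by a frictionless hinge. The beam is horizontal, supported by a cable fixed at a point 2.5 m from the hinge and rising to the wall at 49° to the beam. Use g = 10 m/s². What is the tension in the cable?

Take torques about the hinge: T sin 49° · 2.5 = 83×10×1.85 = 1535.5 N·m.
So T = 1535.5 / (0.7547 × 2.5) = 813.82 N.

T ≈ 814 N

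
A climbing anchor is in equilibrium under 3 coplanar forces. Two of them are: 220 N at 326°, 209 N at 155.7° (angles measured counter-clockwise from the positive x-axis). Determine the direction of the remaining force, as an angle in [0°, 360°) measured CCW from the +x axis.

Sum the known components: ΣF_x = -8.095 N, ΣF_y = -37.02 N.
For equilibrium the remaining force must supply (−ΣF_x, −ΣF_y) = (8.095, 37.02) N.
Magnitude = √((8.095)² + (37.02)²) = 37.89 N; direction = atan2(37.02, 8.095) = 77.7°.

θ ≈ 77.7°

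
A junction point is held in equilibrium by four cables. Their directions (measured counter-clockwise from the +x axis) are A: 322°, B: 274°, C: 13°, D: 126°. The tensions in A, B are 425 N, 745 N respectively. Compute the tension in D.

Resolve: ΣF_x = 425 cos 322° + 745 cos 274° + T_C cos 13° + T_D cos 126° = 0.
        ΣF_y = 425 sin 322° + 745 sin 274° + T_C sin 13° + T_D sin 126° = 0.
The known terms sum to (386.9, -1005) N, so 0.9744 T_C − 0.5878 T_D = -386.9 and 0.2250 T_C + 0.8090 T_D = 1005.
Solving simultaneously: T_C = 301.6 N, T_D = 1158 N.

T_D ≈ 1160 N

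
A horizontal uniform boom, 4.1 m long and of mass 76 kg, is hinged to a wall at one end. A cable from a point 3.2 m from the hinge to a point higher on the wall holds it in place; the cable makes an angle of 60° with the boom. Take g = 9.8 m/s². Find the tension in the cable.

Take torques about the hinge: T sin 60° · 3.2 = 76×9.8×2.05 = 1526.8 N·m.
So T = 1526.8 / (0.8660 × 3.2) = 550.95 N.

T ≈ 551 N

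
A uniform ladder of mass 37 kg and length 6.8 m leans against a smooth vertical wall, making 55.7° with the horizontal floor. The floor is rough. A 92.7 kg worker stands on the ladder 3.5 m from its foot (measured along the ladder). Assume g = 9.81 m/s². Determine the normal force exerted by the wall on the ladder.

N_wall ≈ 443 N

Torques about the foot: N_wall · 6.8 sin 55.7° = 37×9.81×3.4 cos 55.7° + 92.7×9.81×3.5 cos 55.7° → N_wall = 443.09 N.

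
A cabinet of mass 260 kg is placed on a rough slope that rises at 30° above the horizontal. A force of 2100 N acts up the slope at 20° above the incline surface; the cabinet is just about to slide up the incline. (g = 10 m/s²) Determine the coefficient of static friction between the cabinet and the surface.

On the verge of sliding up the incline, friction is at its maximum μN and acts down the slope.
Perpendicular to incline: N = W cos 30° − P sin 20° = 2252 − 718.2 = 1533 N.
Along incline: P cos 20° − μN = W sin 30° → μ = −(W sin 30° − P cos 20°) / N = 0.4391.

μ ≈ 0.439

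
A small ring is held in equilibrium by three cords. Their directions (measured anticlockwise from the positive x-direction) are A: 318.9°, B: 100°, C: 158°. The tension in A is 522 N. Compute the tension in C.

T_C ≈ 387 N

Resolve: ΣF_x = 522 cos 318.9° + T_B cos 100° + T_C cos 158° = 0.
        ΣF_y = 522 sin 318.9° + T_B sin 100° + T_C sin 158° = 0.
The known terms sum to (393.4, -343.1) N, so -0.1736 T_B − 0.9272 T_C = -393.4 and 0.9848 T_B + 0.3746 T_C = 343.1.
Solving simultaneously: T_B = 201.4 N, T_C = 386.5 N.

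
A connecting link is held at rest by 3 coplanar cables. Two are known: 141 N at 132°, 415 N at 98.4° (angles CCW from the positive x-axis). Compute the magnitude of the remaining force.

Sum the known components: ΣF_x = -155 N, ΣF_y = 515.3 N.
For equilibrium the remaining force must supply (−ΣF_x, −ΣF_y) = (155, -515.3) N.
Magnitude = √((155)² + (-515.3)²) = 538.1 N; direction = atan2(-515.3, 155) = 286.7°.

F ≈ 538 N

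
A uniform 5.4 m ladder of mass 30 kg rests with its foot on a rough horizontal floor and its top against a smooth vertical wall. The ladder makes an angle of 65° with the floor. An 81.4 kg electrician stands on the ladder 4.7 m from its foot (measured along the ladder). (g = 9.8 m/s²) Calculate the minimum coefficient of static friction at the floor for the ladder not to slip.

ΣF_y = 0: N_floor = 30×9.8 + 81.4×9.8 = 1091.7 N.
Torques about the foot: N_wall · 5.4 sin 65° = 30×9.8×2.7 cos 65° + 81.4×9.8×4.7 cos 65° → N_wall = 392.31 N.
ΣF_x = 0: f_floor = N_wall = 392.31 N.
μ_min = f_floor / N_floor = 392.31 / 1091.7 = 0.3594.

μ_min ≈ 0.359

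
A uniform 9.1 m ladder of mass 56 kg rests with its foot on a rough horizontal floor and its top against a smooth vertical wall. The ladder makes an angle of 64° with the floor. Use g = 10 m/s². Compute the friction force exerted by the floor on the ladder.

f ≈ 137 N

Torques about the foot: N_wall · 9.1 sin 64° = 56×10×4.55 cos 64° → N_wall = 136.57 N.
ΣF_x = 0: f_floor = N_wall = 136.57 N.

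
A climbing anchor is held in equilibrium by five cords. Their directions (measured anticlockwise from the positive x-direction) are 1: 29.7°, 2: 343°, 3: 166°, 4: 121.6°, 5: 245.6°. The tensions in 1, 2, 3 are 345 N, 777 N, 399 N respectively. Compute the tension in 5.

T_5 ≈ 699 N

Resolve: ΣF_x = 345 cos 29.7° + 777 cos 343° + 399 cos 166° + T_4 cos 121.6° + T_5 cos 245.6° = 0.
        ΣF_y = 345 sin 29.7° + 777 sin 343° + 399 sin 166° + T_4 sin 121.6° + T_5 sin 245.6° = 0.
The known terms sum to (655.6, 40.29) N, so -0.5240 T_4 − 0.4131 T_5 = -655.6 and 0.8517 T_4 − 0.9107 T_5 = -40.29.
Solving simultaneously: T_4 = 700.1 N, T_5 = 699 N.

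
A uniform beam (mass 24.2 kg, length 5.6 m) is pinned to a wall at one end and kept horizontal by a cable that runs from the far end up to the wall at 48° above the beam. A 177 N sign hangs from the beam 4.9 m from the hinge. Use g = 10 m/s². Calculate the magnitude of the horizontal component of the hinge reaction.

H_x ≈ 248 N

Take torques about the hinge: T sin 48° · 5.6 = 24.2×10×2.8 + 177×4.9 = 1544.9 N·m.
So T = 1544.9 / (0.7431 × 5.6) = 371.23 N.
ΣF_x = 0: H_x = T cos 48° = 248.4 N.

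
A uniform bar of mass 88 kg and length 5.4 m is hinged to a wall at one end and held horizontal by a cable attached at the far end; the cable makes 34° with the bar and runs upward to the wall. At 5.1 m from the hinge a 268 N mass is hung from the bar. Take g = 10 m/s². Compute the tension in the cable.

T ≈ 1240 N

Take torques about the hinge: T sin 34° · 5.4 = 88×10×2.7 + 268×5.1 = 3742.8 N·m.
So T = 3742.8 / (0.5592 × 5.4) = 1239.5 N.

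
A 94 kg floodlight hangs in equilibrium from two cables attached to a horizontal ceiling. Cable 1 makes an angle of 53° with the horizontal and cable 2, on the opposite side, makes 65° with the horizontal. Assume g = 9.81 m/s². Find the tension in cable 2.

Weight W = 94 × 9.81 = 922.1 N acts straight down.
Horizontal: T_1 cos 53° = T_2 cos 65°  →  T_1 = 0.7022 T_2.
Vertical: T_1 sin 53° + T_2 sin 65° = 922.1.
Substituting the horizontal relation into the vertical equation gives 1.467 T_2 = 922.1, so T_2 = 628.5 N.

T_2 ≈ 629 N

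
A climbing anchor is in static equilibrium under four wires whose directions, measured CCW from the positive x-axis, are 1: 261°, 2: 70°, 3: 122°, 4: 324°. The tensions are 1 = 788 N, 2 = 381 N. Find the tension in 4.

Resolve: ΣF_x = 788 cos 261° + 381 cos 70° + T_3 cos 122° + T_4 cos 324° = 0.
        ΣF_y = 788 sin 261° + 381 sin 70° + T_3 sin 122° + T_4 sin 324° = 0.
The known terms sum to (7.039, -420.3) N, so -0.5299 T_3 + 0.8090 T_4 = -7.039 and 0.8480 T_3 − 0.5878 T_4 = 420.3.
Solving simultaneously: T_3 = 896.6 N, T_4 = 578.6 N.

T_4 ≈ 579 N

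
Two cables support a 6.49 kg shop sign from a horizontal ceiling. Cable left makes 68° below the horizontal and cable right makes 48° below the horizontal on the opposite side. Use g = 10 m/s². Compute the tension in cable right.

T_right ≈ 27 N

Weight W = 6.49 × 10 = 64.9 N acts straight down.
Horizontal: T_left cos 68° = T_right cos 48°  →  T_left = 1.786 T_right.
Vertical: T_left sin 68° + T_right sin 48° = 64.9.
Substituting the horizontal relation into the vertical equation gives 2.399 T_right = 64.9, so T_right = 27.05 N.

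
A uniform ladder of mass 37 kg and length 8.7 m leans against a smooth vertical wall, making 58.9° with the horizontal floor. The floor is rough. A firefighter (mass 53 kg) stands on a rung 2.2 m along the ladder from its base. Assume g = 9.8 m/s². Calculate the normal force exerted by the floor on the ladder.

N_floor ≈ 882 N

ΣF_y = 0: N_floor = 37×9.8 + 53×9.8 = 882 N.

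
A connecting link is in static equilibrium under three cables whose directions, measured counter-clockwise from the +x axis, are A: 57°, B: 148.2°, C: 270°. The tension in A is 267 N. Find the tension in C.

T_C ≈ 314 N

Resolve: ΣF_x = 267 cos 57° + T_B cos 148.2° + T_C cos 270° = 0.
        ΣF_y = 267 sin 57° + T_B sin 148.2° + T_C sin 270° = 0.
The known terms sum to (145.4, 223.9) N, so -0.8499 T_B + 0.0000 T_C = -145.4 and 0.5270 T_B − 1.0000 T_C = -223.9.
Solving simultaneously: T_B = 171.1 N, T_C = 314.1 N.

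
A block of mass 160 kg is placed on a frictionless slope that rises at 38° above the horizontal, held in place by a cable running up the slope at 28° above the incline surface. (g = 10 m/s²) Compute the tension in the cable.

T ≈ 1120 N

Take axes along and perpendicular to the incline. Weight components: W sin 38° = 985.1 N down-slope, W cos 38° = 1261 N into the surface.
Along incline: T cos 28° = W sin 38° → T = 1116 N.
Perpendicular: N = W cos 38° − T sin 28° = 737.1 N.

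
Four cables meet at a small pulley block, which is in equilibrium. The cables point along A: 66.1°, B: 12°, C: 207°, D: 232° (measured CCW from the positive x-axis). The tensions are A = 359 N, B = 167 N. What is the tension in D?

Resolve: ΣF_x = 359 cos 66.1° + 167 cos 12° + T_C cos 207° + T_D cos 232° = 0.
        ΣF_y = 359 sin 66.1° + 167 sin 12° + T_C sin 207° + T_D sin 232° = 0.
The known terms sum to (308.8, 362.9) N, so -0.8910 T_C − 0.6157 T_D = -308.8 and -0.4540 T_C − 0.7880 T_D = -362.9.
Solving simultaneously: T_C = 47.06 N, T_D = 433.5 N.

T_D ≈ 433 N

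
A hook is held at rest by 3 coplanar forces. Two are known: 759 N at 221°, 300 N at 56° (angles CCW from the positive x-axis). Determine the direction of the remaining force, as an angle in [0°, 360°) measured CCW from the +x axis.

Sum the known components: ΣF_x = -405.1 N, ΣF_y = -249.2 N.
For equilibrium the remaining force must supply (−ΣF_x, −ΣF_y) = (405.1, 249.2) N.
Magnitude = √((405.1)² + (249.2)²) = 475.6 N; direction = atan2(249.2, 405.1) = 31.6°.

θ ≈ 31.6°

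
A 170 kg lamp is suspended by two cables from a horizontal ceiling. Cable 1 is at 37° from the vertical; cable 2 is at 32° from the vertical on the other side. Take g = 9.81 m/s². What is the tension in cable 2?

Angles from the horizontal: cable 1 is 90° − 37° = 53°, cable 2 is 90° − 32° = 58°.
Weight W = 170 × 9.81 = 1668 N acts straight down.
Horizontal: T_1 cos 53° = T_2 cos 58°  →  T_1 = 0.8805 T_2.
Vertical: T_1 sin 53° + T_2 sin 58° = 1668.
Substituting the horizontal relation into the vertical equation gives 1.551 T_2 = 1668, so T_2 = 1075 N.

T_2 ≈ 1080 N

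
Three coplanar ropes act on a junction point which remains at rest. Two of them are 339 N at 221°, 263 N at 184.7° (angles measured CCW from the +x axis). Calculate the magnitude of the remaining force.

Sum the known components: ΣF_x = -518 N, ΣF_y = -244 N.
For equilibrium the remaining force must supply (−ΣF_x, −ΣF_y) = (518, 244) N.
Magnitude = √((518)² + (244)²) = 572.5 N; direction = atan2(244, 518) = 25.2°.

F ≈ 573 N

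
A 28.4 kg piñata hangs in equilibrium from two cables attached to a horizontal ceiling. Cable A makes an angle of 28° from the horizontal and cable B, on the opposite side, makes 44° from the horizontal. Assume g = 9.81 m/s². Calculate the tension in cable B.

T_B ≈ 259 N

Weight W = 28.4 × 9.81 = 278.6 N acts straight down.
Horizontal: T_A cos 28° = T_B cos 44°  →  T_A = 0.8147 T_B.
Vertical: T_A sin 28° + T_B sin 44° = 278.6.
Substituting the horizontal relation into the vertical equation gives 1.077 T_B = 278.6, so T_B = 258.7 N.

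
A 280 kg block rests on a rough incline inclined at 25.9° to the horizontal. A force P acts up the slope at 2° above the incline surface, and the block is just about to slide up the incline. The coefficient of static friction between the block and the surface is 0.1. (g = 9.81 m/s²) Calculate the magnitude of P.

On the verge of sliding up the incline, friction equals μN and acts down the slope.
Perpendicular: N + P sin 2° = W cos 25.9° = 2471 N.
Along incline: P cos 2° = W sin 25.9° + μN  with W sin 25.9° = 1200 N.
Solving the pair for P and N: P = 1443 N, N = 2421 N (and f = μN = 242.1 N).

P ≈ 1440 N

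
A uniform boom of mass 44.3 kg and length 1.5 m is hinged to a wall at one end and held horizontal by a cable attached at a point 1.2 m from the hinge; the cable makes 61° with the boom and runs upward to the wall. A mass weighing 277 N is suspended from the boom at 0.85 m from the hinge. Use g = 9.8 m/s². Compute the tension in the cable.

T ≈ 535 N

Take torques about the hinge: T sin 61° · 1.2 = 44.3×9.8×0.75 + 277×0.85 = 561.06 N·m.
So T = 561.06 / (0.8746 × 1.2) = 534.57 N.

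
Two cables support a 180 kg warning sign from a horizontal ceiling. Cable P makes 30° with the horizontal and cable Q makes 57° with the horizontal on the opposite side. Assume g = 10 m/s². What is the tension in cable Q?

Weight W = 180 × 10 = 1800 N acts straight down.
Horizontal: T_P cos 30° = T_Q cos 57°  →  T_P = 0.6289 T_Q.
Vertical: T_P sin 30° + T_Q sin 57° = 1800.
Substituting the horizontal relation into the vertical equation gives 1.153 T_Q = 1800, so T_Q = 1561 N.

T_Q ≈ 1560 N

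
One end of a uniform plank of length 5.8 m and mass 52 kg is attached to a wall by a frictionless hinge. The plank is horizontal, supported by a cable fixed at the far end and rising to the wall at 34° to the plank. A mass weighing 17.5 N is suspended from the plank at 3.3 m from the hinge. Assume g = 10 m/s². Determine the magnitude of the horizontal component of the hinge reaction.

H_x ≈ 400 N

Take torques about the hinge: T sin 34° · 5.8 = 52×10×2.9 + 17.5×3.3 = 1565.8 N·m.
So T = 1565.8 / (0.5592 × 5.8) = 482.76 N.
ΣF_x = 0: H_x = T cos 34° = 400.23 N.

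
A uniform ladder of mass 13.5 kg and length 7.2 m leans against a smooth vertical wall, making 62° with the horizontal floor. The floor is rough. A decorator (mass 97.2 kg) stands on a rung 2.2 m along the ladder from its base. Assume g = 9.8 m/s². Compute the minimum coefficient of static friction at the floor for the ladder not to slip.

ΣF_y = 0: N_floor = 13.5×9.8 + 97.2×9.8 = 1084.9 N.
Torques about the foot: N_wall · 7.2 sin 62° = 13.5×9.8×3.6 cos 62° + 97.2×9.8×2.2 cos 62° → N_wall = 189.93 N.
ΣF_x = 0: f_floor = N_wall = 189.93 N.
μ_min = f_floor / N_floor = 189.93 / 1084.9 = 0.1751.

μ_min ≈ 0.175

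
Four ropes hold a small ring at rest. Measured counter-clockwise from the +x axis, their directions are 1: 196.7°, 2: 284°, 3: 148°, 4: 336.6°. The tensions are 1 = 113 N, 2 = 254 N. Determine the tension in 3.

Resolve: ΣF_x = 113 cos 196.7° + 254 cos 284° + T_3 cos 148° + T_4 cos 336.6° = 0.
        ΣF_y = 113 sin 196.7° + 254 sin 284° + T_3 sin 148° + T_4 sin 336.6° = 0.
The known terms sum to (-46.79, -278.9) N, so -0.8480 T_3 + 0.9178 T_4 = 46.79 and 0.5299 T_3 − 0.3971 T_4 = 278.9.
Solving simultaneously: T_3 = 1836 N, T_4 = 1748 N.

T_3 ≈ 1840 N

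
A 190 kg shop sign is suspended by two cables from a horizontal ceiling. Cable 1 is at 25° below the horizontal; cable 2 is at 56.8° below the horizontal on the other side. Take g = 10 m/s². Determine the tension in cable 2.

Weight W = 190 × 10 = 1900 N acts straight down.
Horizontal: T_1 cos 25° = T_2 cos 56.8°  →  T_1 = 0.6042 T_2.
Vertical: T_1 sin 25° + T_2 sin 56.8° = 1900.
Substituting the horizontal relation into the vertical equation gives 1.092 T_2 = 1900, so T_2 = 1740 N.

T_2 ≈ 1740 N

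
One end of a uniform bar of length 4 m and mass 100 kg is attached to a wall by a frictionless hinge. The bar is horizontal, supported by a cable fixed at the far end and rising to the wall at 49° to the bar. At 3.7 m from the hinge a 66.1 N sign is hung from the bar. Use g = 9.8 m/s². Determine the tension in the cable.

T ≈ 730 N

Take torques about the hinge: T sin 49° · 4 = 100×9.8×2 + 66.1×3.7 = 2204.6 N·m.
So T = 2204.6 / (0.7547 × 4) = 730.27 N.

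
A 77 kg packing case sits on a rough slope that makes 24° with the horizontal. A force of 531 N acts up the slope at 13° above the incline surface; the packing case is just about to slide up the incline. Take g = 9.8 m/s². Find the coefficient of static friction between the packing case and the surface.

μ ≈ 0.369

On the verge of sliding up the incline, friction is at its maximum μN and acts down the slope.
Perpendicular to incline: N = W cos 24° − P sin 13° = 689.4 − 119.4 = 569.9 N.
Along incline: P cos 13° − μN = W sin 24° → μ = −(W sin 24° − P cos 13°) / N = 0.3693.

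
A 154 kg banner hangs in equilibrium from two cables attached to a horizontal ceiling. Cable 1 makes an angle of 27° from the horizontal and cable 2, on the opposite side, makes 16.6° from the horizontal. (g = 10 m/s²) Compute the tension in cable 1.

T_1 ≈ 2140 N

Weight W = 154 × 10 = 1540 N acts straight down.
Horizontal: T_1 cos 27° = T_2 cos 16.6°  →  T_2 = 0.9298 T_1.
Vertical: T_1 sin 27° + T_2 sin 16.6° = 1540.
Substituting the horizontal relation into the vertical equation gives 0.7196 T_1 = 1540, so T_1 = 2140 N.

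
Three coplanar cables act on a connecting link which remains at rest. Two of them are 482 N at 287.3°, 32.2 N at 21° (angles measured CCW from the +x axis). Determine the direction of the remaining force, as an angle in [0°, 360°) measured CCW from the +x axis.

Sum the known components: ΣF_x = 173.4 N, ΣF_y = -448.7 N.
For equilibrium the remaining force must supply (−ΣF_x, −ΣF_y) = (-173.4, 448.7) N.
Magnitude = √((-173.4)² + (448.7)²) = 481 N; direction = atan2(448.7, -173.4) = 111.1°.

θ ≈ 111°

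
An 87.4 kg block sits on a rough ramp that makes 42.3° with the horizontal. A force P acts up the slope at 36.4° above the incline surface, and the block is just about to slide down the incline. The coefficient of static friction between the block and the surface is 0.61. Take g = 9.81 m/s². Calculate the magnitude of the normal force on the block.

N ≈ 379 N

On the verge of sliding down the incline, friction equals μN and acts up the slope.
Perpendicular: N + P sin 36.4° = W cos 42.3° = 634.2 N.
Along incline: P cos 36.4° + μN = W sin 42.3° with W sin 42.3° = 577 N.
Solving the pair for P and N: P = 429.4 N, N = 379.3 N (and f = μN = 231.4 N).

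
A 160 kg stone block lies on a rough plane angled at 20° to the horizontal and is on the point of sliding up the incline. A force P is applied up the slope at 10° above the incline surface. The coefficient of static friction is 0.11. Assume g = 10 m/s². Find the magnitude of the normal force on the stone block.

On the verge of sliding up the incline, friction equals μN and acts down the slope.
Perpendicular: N + P sin 10° = W cos 20° = 1504 N.
Along incline: P cos 10° = W sin 20° + μN  with W sin 20° = 547.2 N.
Solving the pair for P and N: P = 709.8 N, N = 1380 N (and f = μN = 151.8 N).

N ≈ 1380 N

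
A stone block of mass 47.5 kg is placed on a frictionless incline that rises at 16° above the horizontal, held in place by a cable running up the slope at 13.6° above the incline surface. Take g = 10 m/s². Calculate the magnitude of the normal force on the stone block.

N ≈ 425 N

Take axes along and perpendicular to the incline. Weight components: W sin 16° = 130.9 N down-slope, W cos 16° = 456.6 N into the surface.
Along incline: T cos 13.6° = W sin 16° → T = 134.7 N.
Perpendicular: N = W cos 16° − T sin 13.6° = 424.9 N.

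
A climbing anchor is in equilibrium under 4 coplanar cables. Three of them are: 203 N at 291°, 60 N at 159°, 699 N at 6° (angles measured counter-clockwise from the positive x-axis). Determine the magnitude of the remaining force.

Sum the known components: ΣF_x = 711.9 N, ΣF_y = -94.95 N.
For equilibrium the remaining force must supply (−ΣF_x, −ΣF_y) = (-711.9, 94.95) N.
Magnitude = √((-711.9)² + (94.95)²) = 718.2 N; direction = atan2(94.95, -711.9) = 172.4°.

F ≈ 718 N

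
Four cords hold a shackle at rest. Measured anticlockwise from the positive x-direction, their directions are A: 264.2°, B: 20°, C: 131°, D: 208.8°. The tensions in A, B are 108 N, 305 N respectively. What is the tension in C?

T_C ≈ 139 N

Resolve: ΣF_x = 108 cos 264.2° + 305 cos 20° + T_C cos 131° + T_D cos 208.8° = 0.
        ΣF_y = 108 sin 264.2° + 305 sin 20° + T_C sin 131° + T_D sin 208.8° = 0.
The known terms sum to (275.7, -3.131) N, so -0.6561 T_C − 0.8763 T_D = -275.7 and 0.7547 T_C − 0.4818 T_D = 3.131.
Solving simultaneously: T_C = 138.7 N, T_D = 210.8 N.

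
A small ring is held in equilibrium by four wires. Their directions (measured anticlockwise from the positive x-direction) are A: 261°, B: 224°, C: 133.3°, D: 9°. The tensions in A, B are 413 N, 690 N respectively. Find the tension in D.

T_D ≈ 1230 N

Resolve: ΣF_x = 413 cos 261° + 690 cos 224° + T_C cos 133.3° + T_D cos 9° = 0.
        ΣF_y = 413 sin 261° + 690 sin 224° + T_C sin 133.3° + T_D sin 9° = 0.
The known terms sum to (-561, -887.2) N, so -0.6858 T_C + 0.9877 T_D = 561 and 0.7278 T_C + 0.1564 T_D = 887.2.
Solving simultaneously: T_C = 954.6 N, T_D = 1231 N.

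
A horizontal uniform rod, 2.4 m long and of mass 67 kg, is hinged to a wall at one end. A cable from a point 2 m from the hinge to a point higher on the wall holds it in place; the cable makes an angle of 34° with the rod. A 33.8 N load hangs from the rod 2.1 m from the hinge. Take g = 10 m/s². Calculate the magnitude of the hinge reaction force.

|H| ≈ 701 N

Take torques about the hinge: T sin 34° · 2 = 67×10×1.2 + 33.8×2.1 = 874.98 N·m.
So T = 874.98 / (0.5592 × 2) = 782.36 N.
ΣF_x = 0: H_x = T cos 34° = 648.61 N.
ΣF_y = 0: H_y = (67×10 + 33.8) − T sin 34° = 703.8 − 437.49 = 266.31 N.
|H| = √(H_x² + H_y²) = √((648.61)² + (266.31)²) = 701.15 N.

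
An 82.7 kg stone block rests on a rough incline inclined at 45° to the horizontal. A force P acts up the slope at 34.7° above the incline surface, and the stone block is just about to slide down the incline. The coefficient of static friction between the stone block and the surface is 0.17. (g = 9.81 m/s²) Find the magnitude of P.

On the verge of sliding down the incline, friction equals μN and acts up the slope.
Perpendicular: N + P sin 34.7° = W cos 45° = 573.7 N.
Along incline: P cos 34.7° + μN = W sin 45° with W sin 45° = 573.7 N.
Solving the pair for P and N: P = 656.4 N, N = 200 N (and f = μN = 34 N).

P ≈ 656 N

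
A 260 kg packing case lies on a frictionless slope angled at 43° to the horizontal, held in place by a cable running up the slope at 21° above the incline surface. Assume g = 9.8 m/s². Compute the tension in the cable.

Take axes along and perpendicular to the incline. Weight components: W sin 43° = 1738 N down-slope, W cos 43° = 1863 N into the surface.
Along incline: T cos 21° = W sin 43° → T = 1861 N.
Perpendicular: N = W cos 43° − T sin 21° = 1196 N.

T ≈ 1860 N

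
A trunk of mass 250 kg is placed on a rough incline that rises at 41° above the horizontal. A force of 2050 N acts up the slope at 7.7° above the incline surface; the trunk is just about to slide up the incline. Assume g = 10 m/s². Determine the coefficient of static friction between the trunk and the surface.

μ ≈ 0.243

On the verge of sliding up the incline, friction is at its maximum μN and acts down the slope.
Perpendicular to incline: N = W cos 41° − P sin 7.7° = 1887 − 274.7 = 1612 N.
Along incline: P cos 7.7° − μN = W sin 41° → μ = −(W sin 41° − P cos 7.7°) / N = 0.2428.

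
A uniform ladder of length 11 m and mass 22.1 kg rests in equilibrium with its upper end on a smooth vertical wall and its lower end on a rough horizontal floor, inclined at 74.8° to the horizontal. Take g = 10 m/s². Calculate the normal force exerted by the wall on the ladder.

N_wall ≈ 30 N

Torques about the foot: N_wall · 11 sin 74.8° = 22.1×10×5.5 cos 74.8° → N_wall = 30.022 N.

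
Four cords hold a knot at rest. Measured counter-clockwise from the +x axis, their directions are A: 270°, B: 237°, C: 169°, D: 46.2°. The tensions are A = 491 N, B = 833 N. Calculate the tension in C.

Resolve: ΣF_x = 491 cos 270° + 833 cos 237° + T_C cos 169° + T_D cos 46.2° = 0.
        ΣF_y = 491 sin 270° + 833 sin 237° + T_C sin 169° + T_D sin 46.2° = 0.
The known terms sum to (-453.7, -1190) N, so -0.9816 T_C + 0.6921 T_D = 453.7 and 0.1908 T_C + 0.7218 T_D = 1190.
Solving simultaneously: T_C = 590 N, T_D = 1492 N.

T_C ≈ 590 N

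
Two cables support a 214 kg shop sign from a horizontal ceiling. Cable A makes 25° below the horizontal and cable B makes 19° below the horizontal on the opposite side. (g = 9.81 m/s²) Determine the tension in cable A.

Weight W = 214 × 9.81 = 2099 N acts straight down.
Horizontal: T_A cos 25° = T_B cos 19°  →  T_B = 0.9585 T_A.
Vertical: T_A sin 25° + T_B sin 19° = 2099.
Substituting the horizontal relation into the vertical equation gives 0.7347 T_A = 2099, so T_A = 2857 N.

T_A ≈ 2860 N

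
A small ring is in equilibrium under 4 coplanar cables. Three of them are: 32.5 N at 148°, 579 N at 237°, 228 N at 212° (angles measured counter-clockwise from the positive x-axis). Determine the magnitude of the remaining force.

F ≈ 797 N

Sum the known components: ΣF_x = -536.3 N, ΣF_y = -589.2 N.
For equilibrium the remaining force must supply (−ΣF_x, −ΣF_y) = (536.3, 589.2) N.
Magnitude = √((536.3)² + (589.2)²) = 796.7 N; direction = atan2(589.2, 536.3) = 47.7°.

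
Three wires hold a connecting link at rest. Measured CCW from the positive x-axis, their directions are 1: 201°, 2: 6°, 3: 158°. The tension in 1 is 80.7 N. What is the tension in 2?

Resolve: ΣF_x = 80.7 cos 201° + T_2 cos 6° + T_3 cos 158° = 0.
        ΣF_y = 80.7 sin 201° + T_2 sin 6° + T_3 sin 158° = 0.
The known terms sum to (-75.34, -28.92) N, so 0.9945 T_2 − 0.9272 T_3 = 75.34 and 0.1045 T_2 + 0.3746 T_3 = 28.92.
Solving simultaneously: T_2 = 117.2 N, T_3 = 44.49 N.

T_2 ≈ 117 N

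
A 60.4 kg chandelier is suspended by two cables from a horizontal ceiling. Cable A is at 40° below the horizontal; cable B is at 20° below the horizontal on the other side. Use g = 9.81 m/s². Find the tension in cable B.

T_B ≈ 524 N

Weight W = 60.4 × 9.81 = 592.5 N acts straight down.
Horizontal: T_A cos 40° = T_B cos 20°  →  T_A = 1.227 T_B.
Vertical: T_A sin 40° + T_B sin 20° = 592.5.
Substituting the horizontal relation into the vertical equation gives 1.131 T_B = 592.5, so T_B = 524.1 N.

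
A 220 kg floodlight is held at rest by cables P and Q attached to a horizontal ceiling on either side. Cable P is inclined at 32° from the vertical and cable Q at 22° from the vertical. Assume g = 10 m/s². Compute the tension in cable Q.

T_Q ≈ 1440 N

Angles from the horizontal: cable P is 90° − 32° = 58°, cable Q is 90° − 22° = 68°.
Weight W = 220 × 10 = 2200 N acts straight down.
Horizontal: T_P cos 58° = T_Q cos 68°  →  T_P = 0.7069 T_Q.
Vertical: T_P sin 58° + T_Q sin 68° = 2200.
Substituting the horizontal relation into the vertical equation gives 1.527 T_Q = 2200, so T_Q = 1441 N.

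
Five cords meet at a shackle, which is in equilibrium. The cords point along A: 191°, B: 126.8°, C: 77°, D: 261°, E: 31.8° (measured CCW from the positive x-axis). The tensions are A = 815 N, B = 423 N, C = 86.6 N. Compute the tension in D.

T_D ≈ 1020 N

Resolve: ΣF_x = 815 cos 191° + 423 cos 126.8° + 86.6 cos 77° + T_D cos 261° + T_E cos 31.8° = 0.
        ΣF_y = 815 sin 191° + 423 sin 126.8° + 86.6 sin 77° + T_D sin 261° + T_E sin 31.8° = 0.
The known terms sum to (-1034, 267.6) N, so -0.1564 T_D + 0.8499 T_E = 1034 and -0.9877 T_D + 0.5270 T_E = -267.6.
Solving simultaneously: T_D = 1020 N, T_E = 1404 N.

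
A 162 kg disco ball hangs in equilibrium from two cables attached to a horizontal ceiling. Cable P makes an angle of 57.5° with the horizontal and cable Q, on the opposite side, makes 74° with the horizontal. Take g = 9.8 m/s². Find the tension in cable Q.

T_Q ≈ 1140 N

Weight W = 162 × 9.8 = 1588 N acts straight down.
Horizontal: T_P cos 57.5° = T_Q cos 74°  →  T_P = 0.513 T_Q.
Vertical: T_P sin 57.5° + T_Q sin 74° = 1588.
Substituting the horizontal relation into the vertical equation gives 1.394 T_Q = 1588, so T_Q = 1139 N.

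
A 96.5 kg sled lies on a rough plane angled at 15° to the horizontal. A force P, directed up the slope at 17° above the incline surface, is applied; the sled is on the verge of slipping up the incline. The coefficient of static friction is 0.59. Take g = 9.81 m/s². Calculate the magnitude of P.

P ≈ 695 N

On the verge of sliding up the incline, friction equals μN and acts down the slope.
Perpendicular: N + P sin 17° = W cos 15° = 914.4 N.
Along incline: P cos 17° = W sin 15° + μN  with W sin 15° = 245 N.
Solving the pair for P and N: P = 695 N, N = 711.2 N (and f = μN = 419.6 N).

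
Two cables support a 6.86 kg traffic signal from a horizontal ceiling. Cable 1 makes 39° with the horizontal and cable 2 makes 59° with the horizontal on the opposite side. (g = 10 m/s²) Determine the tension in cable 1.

Weight W = 6.86 × 10 = 68.6 N acts straight down.
Horizontal: T_1 cos 39° = T_2 cos 59°  →  T_2 = 1.509 T_1.
Vertical: T_1 sin 39° + T_2 sin 59° = 68.6.
Substituting the horizontal relation into the vertical equation gives 1.923 T_1 = 68.6, so T_1 = 35.68 N.

T_1 ≈ 35.7 N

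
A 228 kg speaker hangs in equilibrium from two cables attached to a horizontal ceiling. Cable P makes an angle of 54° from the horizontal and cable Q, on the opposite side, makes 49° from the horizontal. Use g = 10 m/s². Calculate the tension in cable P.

Weight W = 228 × 10 = 2280 N acts straight down.
Horizontal: T_P cos 54° = T_Q cos 49°  →  T_Q = 0.8959 T_P.
Vertical: T_P sin 54° + T_Q sin 49° = 2280.
Substituting the horizontal relation into the vertical equation gives 1.485 T_P = 2280, so T_P = 1535 N.

T_P ≈ 1540 N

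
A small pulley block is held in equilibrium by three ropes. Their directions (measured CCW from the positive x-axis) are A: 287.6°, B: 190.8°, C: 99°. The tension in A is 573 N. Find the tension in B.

T_B ≈ 85.7 N

Resolve: ΣF_x = 573 cos 287.6° + T_B cos 190.8° + T_C cos 99° = 0.
        ΣF_y = 573 sin 287.6° + T_B sin 190.8° + T_C sin 99° = 0.
The known terms sum to (173.3, -546.2) N, so -0.9823 T_B − 0.1564 T_C = -173.3 and -0.1874 T_B + 0.9877 T_C = 546.2.
Solving simultaneously: T_B = 85.73 N, T_C = 569.3 N.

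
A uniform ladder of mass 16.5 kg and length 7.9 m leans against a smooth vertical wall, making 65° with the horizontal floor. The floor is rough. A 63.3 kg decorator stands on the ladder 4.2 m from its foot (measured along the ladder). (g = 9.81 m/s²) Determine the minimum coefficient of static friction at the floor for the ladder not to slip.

μ_min ≈ 0.245

ΣF_y = 0: N_floor = 16.5×9.81 + 63.3×9.81 = 782.84 N.
Torques about the foot: N_wall · 7.9 sin 65° = 16.5×9.81×3.95 cos 65° + 63.3×9.81×4.2 cos 65° → N_wall = 191.69 N.
ΣF_x = 0: f_floor = N_wall = 191.69 N.
μ_min = f_floor / N_floor = 191.69 / 782.84 = 0.2449.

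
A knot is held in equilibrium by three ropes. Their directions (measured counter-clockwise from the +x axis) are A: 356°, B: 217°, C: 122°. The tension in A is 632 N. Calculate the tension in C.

Resolve: ΣF_x = 632 cos 356° + T_B cos 217° + T_C cos 122° = 0.
        ΣF_y = 632 sin 356° + T_B sin 217° + T_C sin 122° = 0.
The known terms sum to (630.5, -44.09) N, so -0.7986 T_B − 0.5299 T_C = -630.5 and -0.6018 T_B + 0.8480 T_C = 44.09.
Solving simultaneously: T_B = 513.3 N, T_C = 416.2 N.

T_C ≈ 416 N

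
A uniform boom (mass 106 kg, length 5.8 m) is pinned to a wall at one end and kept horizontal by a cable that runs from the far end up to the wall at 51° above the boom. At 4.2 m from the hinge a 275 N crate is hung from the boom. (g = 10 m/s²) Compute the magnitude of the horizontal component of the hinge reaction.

Take torques about the hinge: T sin 51° · 5.8 = 106×10×2.9 + 275×4.2 = 4229 N·m.
So T = 4229 / (0.7771 × 5.8) = 938.23 N.
ΣF_x = 0: H_x = T cos 51° = 590.44 N.

H_x ≈ 590 N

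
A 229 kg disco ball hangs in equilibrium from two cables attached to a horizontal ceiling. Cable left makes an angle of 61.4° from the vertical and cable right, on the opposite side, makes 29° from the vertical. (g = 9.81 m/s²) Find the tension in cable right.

T_right ≈ 1970 N

Angles from the horizontal: cable left is 90° − 61.4° = 28.6°, cable right is 90° − 29° = 61°.
Weight W = 229 × 9.81 = 2246 N acts straight down.
Horizontal: T_left cos 28.6° = T_right cos 61°  →  T_left = 0.5522 T_right.
Vertical: T_left sin 28.6° + T_right sin 61° = 2246.
Substituting the horizontal relation into the vertical equation gives 1.139 T_right = 2246, so T_right = 1972 N.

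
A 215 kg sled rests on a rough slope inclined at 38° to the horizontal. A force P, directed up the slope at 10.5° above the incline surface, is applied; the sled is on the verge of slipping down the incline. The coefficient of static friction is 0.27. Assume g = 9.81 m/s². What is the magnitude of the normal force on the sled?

N ≈ 1500 N

On the verge of sliding down the incline, friction equals μN and acts up the slope.
Perpendicular: N + P sin 10.5° = W cos 38° = 1662 N.
Along incline: P cos 10.5° + μN = W sin 38° with W sin 38° = 1299 N.
Solving the pair for P and N: P = 909.8 N, N = 1496 N (and f = μN = 404 N).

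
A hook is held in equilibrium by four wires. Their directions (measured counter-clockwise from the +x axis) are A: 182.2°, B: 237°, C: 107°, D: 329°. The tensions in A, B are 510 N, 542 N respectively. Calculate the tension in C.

Resolve: ΣF_x = 510 cos 182.2° + 542 cos 237° + T_C cos 107° + T_D cos 329° = 0.
        ΣF_y = 510 sin 182.2° + 542 sin 237° + T_C sin 107° + T_D sin 329° = 0.
The known terms sum to (-804.8, -474.1) N, so -0.2924 T_C + 0.8572 T_D = 804.8 and 0.9563 T_C − 0.5150 T_D = 474.1.
Solving simultaneously: T_C = 1227 N, T_D = 1357 N.

T_C ≈ 1230 N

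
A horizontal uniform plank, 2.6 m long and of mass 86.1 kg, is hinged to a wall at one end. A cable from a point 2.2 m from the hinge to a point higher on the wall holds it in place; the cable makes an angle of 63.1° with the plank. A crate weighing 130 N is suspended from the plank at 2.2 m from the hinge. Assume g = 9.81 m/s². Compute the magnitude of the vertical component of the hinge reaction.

|H_y| ≈ 346 N

Take torques about the hinge: T sin 63.1° · 2.2 = 86.1×9.81×1.3 + 130×2.2 = 1384 N·m.
So T = 1384 / (0.8918 × 2.2) = 705.44 N.
ΣF_y = 0: H_y = (86.1×9.81 + 130) − T sin 63.1° = 974.64 − 629.11 = 345.53 N.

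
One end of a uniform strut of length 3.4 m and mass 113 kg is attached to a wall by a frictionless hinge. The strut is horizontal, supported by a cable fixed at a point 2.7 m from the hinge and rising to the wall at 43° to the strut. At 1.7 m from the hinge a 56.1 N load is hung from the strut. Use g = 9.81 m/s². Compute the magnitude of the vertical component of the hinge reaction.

|H_y| ≈ 431 N

Take torques about the hinge: T sin 43° · 2.7 = 113×9.81×1.7 + 56.1×1.7 = 1979.9 N·m.
So T = 1979.9 / (0.6820 × 2.7) = 1075.2 N.
ΣF_y = 0: H_y = (113×9.81 + 56.1) − T sin 43° = 1164.6 − 733.29 = 431.34 N.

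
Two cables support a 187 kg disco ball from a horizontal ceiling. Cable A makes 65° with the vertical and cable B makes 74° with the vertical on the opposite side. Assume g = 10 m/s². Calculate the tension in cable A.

T_A ≈ 2740 N

Angles from the horizontal: cable A is 90° − 65° = 25°, cable B is 90° − 74° = 16°.
Weight W = 187 × 10 = 1870 N acts straight down.
Horizontal: T_A cos 25° = T_B cos 16°  →  T_B = 0.9428 T_A.
Vertical: T_A sin 25° + T_B sin 16° = 1870.
Substituting the horizontal relation into the vertical equation gives 0.6825 T_A = 1870, so T_A = 2740 N.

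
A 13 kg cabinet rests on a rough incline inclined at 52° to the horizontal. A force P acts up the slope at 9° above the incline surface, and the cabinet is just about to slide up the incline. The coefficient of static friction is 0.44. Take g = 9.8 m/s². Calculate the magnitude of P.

On the verge of sliding up the incline, friction equals μN and acts down the slope.
Perpendicular: N + P sin 9° = W cos 52° = 78.44 N.
Along incline: P cos 9° = W sin 52° + μN  with W sin 52° = 100.4 N.
Solving the pair for P and N: P = 127.7 N, N = 58.46 N (and f = μN = 25.72 N).

P ≈ 128 N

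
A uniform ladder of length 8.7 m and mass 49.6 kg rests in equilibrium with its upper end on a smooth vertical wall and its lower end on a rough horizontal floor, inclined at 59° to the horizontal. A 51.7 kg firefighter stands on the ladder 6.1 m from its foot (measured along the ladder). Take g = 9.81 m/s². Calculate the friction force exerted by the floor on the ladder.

Torques about the foot: N_wall · 8.7 sin 59° = 49.6×9.81×4.35 cos 59° + 51.7×9.81×6.1 cos 59° → N_wall = 359.85 N.
ΣF_x = 0: f_floor = N_wall = 359.85 N.

f ≈ 360 N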